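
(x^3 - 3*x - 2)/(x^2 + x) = x - 1 - 2/x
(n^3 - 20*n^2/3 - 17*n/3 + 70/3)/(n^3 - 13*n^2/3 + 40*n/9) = 3*(n^2 - 5*n - 14)/(n*(3*n - 8))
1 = 1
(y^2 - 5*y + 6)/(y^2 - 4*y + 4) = (y - 3)/(y - 2)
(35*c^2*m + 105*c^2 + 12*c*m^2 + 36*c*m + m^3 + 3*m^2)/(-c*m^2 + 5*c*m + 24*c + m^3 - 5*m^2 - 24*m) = (-35*c^2 - 12*c*m - m^2)/(c*m - 8*c - m^2 + 8*m)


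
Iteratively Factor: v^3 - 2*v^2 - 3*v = (v - 3)*(v^2 + v) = v*(v - 3)*(v + 1)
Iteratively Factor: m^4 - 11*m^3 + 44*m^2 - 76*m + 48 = (m - 2)*(m^3 - 9*m^2 + 26*m - 24) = (m - 4)*(m - 2)*(m^2 - 5*m + 6) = (m - 4)*(m - 2)^2*(m - 3)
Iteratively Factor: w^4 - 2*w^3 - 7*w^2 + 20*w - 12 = (w - 2)*(w^3 - 7*w + 6) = (w - 2)^2*(w^2 + 2*w - 3) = (w - 2)^2*(w - 1)*(w + 3)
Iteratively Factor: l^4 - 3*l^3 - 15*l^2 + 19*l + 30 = (l + 1)*(l^3 - 4*l^2 - 11*l + 30) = (l - 5)*(l + 1)*(l^2 + l - 6) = (l - 5)*(l - 2)*(l + 1)*(l + 3)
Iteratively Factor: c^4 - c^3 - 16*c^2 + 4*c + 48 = (c - 2)*(c^3 + c^2 - 14*c - 24) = (c - 2)*(c + 2)*(c^2 - c - 12) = (c - 2)*(c + 2)*(c + 3)*(c - 4)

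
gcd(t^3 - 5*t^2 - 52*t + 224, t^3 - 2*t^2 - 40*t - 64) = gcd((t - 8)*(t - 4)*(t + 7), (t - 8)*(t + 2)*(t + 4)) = t - 8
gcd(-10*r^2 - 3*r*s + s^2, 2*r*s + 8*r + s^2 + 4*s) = 2*r + s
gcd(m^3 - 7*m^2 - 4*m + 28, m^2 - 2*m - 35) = m - 7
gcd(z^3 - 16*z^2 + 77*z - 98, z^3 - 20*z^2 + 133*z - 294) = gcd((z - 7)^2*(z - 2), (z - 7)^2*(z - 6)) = z^2 - 14*z + 49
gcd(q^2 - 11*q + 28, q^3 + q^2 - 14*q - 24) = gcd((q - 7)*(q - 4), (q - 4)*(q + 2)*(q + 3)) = q - 4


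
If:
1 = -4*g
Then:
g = -1/4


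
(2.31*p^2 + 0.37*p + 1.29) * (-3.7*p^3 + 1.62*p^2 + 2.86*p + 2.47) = -8.547*p^5 + 2.3732*p^4 + 2.433*p^3 + 8.8537*p^2 + 4.6033*p + 3.1863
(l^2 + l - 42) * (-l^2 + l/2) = -l^4 - l^3/2 + 85*l^2/2 - 21*l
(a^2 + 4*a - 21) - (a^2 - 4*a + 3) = 8*a - 24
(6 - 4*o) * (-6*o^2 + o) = 24*o^3 - 40*o^2 + 6*o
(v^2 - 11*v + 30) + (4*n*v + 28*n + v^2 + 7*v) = 4*n*v + 28*n + 2*v^2 - 4*v + 30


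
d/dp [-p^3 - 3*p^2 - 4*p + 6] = -3*p^2 - 6*p - 4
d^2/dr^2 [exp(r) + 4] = exp(r)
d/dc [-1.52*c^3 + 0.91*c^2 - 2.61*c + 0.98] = -4.56*c^2 + 1.82*c - 2.61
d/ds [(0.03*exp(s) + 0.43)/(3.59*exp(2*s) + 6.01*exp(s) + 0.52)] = (-(0.03*exp(s) + 0.43)*(7.18*exp(s) + 6.01) + 0.1077*exp(2*s) + 0.1803*exp(s) + 0.0156)*exp(s)/(3.59*exp(2*s) + 6.01*exp(s) + 0.52)^2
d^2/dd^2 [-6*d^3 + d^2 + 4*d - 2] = 2 - 36*d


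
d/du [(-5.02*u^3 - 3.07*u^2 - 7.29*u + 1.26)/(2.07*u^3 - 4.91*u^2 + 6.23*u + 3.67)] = (-3.5527136788005e-15*u^5 + 31.0031*u^4 - 32.3686*u^3 - 118.0148*u^2 - 10.1606*u - 34.6041)/(4.2849*u^6 - 20.3274*u^5 + 49.9003*u^4 - 45.9848*u^3 + 2.77350000000001*u^2 + 45.7282*u + 13.4689)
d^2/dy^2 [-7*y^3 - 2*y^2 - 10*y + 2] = -42*y - 4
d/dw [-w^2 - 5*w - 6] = -2*w - 5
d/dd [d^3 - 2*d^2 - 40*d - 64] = 3*d^2 - 4*d - 40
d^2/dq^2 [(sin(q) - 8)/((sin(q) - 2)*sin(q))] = (-sin(q)^2 + 30*sin(q) - 46 - 16/sin(q) + 96/sin(q)^2 - 64/sin(q)^3)/(sin(q) - 2)^3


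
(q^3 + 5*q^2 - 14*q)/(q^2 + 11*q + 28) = q*(q - 2)/(q + 4)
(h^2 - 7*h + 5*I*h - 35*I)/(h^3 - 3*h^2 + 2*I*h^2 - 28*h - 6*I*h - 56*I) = (h + 5*I)/(h^2 + 2*h*(2 + I) + 8*I)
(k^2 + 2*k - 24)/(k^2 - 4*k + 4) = (k^2 + 2*k - 24)/(k^2 - 4*k + 4)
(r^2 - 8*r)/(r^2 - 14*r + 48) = r/(r - 6)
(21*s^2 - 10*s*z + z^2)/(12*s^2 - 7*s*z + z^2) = (-7*s + z)/(-4*s + z)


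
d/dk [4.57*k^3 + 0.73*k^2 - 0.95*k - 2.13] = 13.71*k^2 + 1.46*k - 0.95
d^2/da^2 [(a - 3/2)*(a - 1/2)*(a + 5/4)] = 6*a - 3/2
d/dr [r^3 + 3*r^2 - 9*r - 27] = 3*r^2 + 6*r - 9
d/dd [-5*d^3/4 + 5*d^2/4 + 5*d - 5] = -15*d^2/4 + 5*d/2 + 5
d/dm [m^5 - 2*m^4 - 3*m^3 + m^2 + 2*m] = 5*m^4 - 8*m^3 - 9*m^2 + 2*m + 2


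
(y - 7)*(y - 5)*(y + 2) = y^3 - 10*y^2 + 11*y + 70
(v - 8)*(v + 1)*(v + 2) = v^3 - 5*v^2 - 22*v - 16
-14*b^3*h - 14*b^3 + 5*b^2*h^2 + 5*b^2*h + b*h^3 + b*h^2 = (-2*b + h)*(7*b + h)*(b*h + b)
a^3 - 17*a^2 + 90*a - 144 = (a - 8)*(a - 6)*(a - 3)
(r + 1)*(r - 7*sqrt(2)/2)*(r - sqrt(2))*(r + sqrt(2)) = r^4 - 7*sqrt(2)*r^3/2 + r^3 - 7*sqrt(2)*r^2/2 - 2*r^2 - 2*r + 7*sqrt(2)*r + 7*sqrt(2)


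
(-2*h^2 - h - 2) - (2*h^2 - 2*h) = -4*h^2 + h - 2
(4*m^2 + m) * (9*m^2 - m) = 36*m^4 + 5*m^3 - m^2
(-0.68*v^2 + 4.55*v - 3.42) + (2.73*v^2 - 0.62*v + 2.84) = 2.05*v^2 + 3.93*v - 0.58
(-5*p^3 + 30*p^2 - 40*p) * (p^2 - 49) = -5*p^5 + 30*p^4 + 205*p^3 - 1470*p^2 + 1960*p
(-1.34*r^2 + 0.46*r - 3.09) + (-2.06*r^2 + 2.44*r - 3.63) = -3.4*r^2 + 2.9*r - 6.72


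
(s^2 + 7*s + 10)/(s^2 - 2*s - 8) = (s + 5)/(s - 4)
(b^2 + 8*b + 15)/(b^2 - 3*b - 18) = (b + 5)/(b - 6)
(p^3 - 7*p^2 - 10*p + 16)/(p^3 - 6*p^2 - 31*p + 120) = (p^2 + p - 2)/(p^2 + 2*p - 15)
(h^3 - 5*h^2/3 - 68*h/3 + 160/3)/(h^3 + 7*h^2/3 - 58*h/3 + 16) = (h^2 + h - 20)/(h^2 + 5*h - 6)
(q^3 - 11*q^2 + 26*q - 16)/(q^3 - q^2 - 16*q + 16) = (q^2 - 10*q + 16)/(q^2 - 16)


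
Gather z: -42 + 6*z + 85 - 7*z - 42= 1 - z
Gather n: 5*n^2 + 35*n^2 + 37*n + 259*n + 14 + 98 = 40*n^2 + 296*n + 112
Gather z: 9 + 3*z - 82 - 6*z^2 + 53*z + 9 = -6*z^2 + 56*z - 64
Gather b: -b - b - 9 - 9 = -2*b - 18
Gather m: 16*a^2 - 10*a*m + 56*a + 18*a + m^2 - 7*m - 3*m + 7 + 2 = 16*a^2 + 74*a + m^2 + m*(-10*a - 10) + 9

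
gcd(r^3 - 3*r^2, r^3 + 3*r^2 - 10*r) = r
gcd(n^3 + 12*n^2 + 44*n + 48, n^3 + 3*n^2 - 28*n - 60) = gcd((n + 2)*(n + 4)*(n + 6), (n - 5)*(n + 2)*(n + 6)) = n^2 + 8*n + 12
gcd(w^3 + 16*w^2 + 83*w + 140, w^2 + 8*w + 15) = w + 5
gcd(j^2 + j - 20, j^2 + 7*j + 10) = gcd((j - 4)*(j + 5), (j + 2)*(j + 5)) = j + 5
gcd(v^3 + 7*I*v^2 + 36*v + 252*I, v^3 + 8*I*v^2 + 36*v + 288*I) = v^2 + 36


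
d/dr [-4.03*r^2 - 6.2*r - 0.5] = -8.06*r - 6.2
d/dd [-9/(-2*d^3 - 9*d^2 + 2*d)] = 18*(-3*d^2 - 9*d + 1)/(d^2*(2*d^2 + 9*d - 2)^2)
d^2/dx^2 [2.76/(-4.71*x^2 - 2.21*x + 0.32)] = (122.456232*x^2 + 57.458232*x - 2.76*(9.42*x + 2.21)*(18.84*x + 4.42) - 8.319744)/(4.71*x^2 + 2.21*x - 0.32)^3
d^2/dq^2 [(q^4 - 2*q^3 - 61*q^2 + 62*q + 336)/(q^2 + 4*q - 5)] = 2*(q^6 + 12*q^5 + 33*q^4 + 104*q^3 + 363*q^2 + 4812*q + 6771)/(q^6 + 12*q^5 + 33*q^4 - 56*q^3 - 165*q^2 + 300*q - 125)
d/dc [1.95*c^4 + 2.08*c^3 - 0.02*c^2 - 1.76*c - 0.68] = 7.8*c^3 + 6.24*c^2 - 0.04*c - 1.76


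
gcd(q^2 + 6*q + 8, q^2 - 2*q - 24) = q + 4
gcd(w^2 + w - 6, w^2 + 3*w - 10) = w - 2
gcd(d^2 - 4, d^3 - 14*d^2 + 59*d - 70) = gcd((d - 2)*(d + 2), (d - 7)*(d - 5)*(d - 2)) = d - 2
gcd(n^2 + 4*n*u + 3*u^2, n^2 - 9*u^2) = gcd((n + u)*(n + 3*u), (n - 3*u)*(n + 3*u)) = n + 3*u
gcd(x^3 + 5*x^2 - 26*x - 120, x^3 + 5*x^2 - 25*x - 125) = x - 5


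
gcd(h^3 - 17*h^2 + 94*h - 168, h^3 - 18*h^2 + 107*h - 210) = h^2 - 13*h + 42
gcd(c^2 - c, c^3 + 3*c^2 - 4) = c - 1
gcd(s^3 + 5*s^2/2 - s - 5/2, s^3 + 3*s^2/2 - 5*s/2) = s^2 + 3*s/2 - 5/2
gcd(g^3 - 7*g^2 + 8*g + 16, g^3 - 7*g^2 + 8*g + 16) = g^3 - 7*g^2 + 8*g + 16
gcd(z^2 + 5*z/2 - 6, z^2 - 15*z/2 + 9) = z - 3/2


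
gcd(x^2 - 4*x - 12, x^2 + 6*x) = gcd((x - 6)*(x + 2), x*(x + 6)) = 1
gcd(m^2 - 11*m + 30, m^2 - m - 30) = m - 6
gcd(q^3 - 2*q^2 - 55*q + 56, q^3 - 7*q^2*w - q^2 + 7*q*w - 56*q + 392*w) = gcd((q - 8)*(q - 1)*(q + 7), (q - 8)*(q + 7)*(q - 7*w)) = q^2 - q - 56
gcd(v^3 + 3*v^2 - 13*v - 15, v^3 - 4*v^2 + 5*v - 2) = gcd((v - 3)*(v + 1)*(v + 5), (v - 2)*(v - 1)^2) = 1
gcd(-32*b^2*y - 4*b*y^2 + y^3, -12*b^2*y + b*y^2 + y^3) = 4*b*y + y^2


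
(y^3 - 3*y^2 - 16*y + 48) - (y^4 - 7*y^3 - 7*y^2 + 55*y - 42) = -y^4 + 8*y^3 + 4*y^2 - 71*y + 90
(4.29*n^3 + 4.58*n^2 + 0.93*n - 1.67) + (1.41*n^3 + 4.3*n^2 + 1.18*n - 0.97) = 5.7*n^3 + 8.88*n^2 + 2.11*n - 2.64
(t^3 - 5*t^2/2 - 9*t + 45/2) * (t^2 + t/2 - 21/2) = t^5 - 2*t^4 - 83*t^3/4 + 177*t^2/4 + 423*t/4 - 945/4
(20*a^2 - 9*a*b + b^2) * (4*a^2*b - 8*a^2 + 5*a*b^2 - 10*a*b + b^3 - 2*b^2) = 80*a^4*b - 160*a^4 + 64*a^3*b^2 - 128*a^3*b - 21*a^2*b^3 + 42*a^2*b^2 - 4*a*b^4 + 8*a*b^3 + b^5 - 2*b^4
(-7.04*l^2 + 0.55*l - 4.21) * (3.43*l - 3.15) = -24.1472*l^3 + 24.0625*l^2 - 16.1728*l + 13.2615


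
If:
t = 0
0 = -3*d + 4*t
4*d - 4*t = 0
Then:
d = 0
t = 0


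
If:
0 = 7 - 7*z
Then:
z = 1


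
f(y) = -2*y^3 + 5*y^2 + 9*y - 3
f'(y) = -6*y^2 + 10*y + 9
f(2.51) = 19.46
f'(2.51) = -3.70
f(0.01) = -2.91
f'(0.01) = 9.10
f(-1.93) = 12.63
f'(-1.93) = -32.65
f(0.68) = 4.80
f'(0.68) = 13.03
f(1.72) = 17.10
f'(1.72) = 8.45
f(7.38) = -468.15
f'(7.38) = -243.99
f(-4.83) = 295.53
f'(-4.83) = -179.27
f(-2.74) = 51.02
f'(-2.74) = -63.45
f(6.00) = -201.00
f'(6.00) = -147.00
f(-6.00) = 555.00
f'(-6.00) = -267.00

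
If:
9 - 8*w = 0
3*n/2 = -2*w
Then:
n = -3/2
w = 9/8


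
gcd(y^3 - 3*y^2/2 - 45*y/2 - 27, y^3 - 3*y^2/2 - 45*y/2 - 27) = y^3 - 3*y^2/2 - 45*y/2 - 27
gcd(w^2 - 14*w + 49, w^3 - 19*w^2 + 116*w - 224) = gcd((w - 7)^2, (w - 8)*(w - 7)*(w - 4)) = w - 7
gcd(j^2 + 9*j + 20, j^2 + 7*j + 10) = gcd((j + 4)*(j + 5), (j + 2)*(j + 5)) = j + 5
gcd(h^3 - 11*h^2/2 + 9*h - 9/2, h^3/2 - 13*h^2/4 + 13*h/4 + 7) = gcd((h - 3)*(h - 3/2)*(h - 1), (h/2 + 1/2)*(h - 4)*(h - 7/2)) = 1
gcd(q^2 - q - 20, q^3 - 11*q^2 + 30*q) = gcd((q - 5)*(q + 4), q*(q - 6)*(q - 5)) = q - 5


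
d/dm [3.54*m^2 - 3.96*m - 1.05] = 7.08*m - 3.96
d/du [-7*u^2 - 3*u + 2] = -14*u - 3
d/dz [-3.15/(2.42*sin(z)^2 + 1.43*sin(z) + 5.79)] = (15.246*sin(z) + 4.5045)*cos(z)/(2.42*sin(z)^2 + 1.43*sin(z) + 5.79)^2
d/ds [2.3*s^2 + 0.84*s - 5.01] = 4.6*s + 0.84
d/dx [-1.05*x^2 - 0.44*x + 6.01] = -2.1*x - 0.44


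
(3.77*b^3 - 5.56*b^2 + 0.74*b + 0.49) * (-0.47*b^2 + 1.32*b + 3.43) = -1.7719*b^5 + 7.5896*b^4 + 5.2441*b^3 - 18.3243*b^2 + 3.185*b + 1.6807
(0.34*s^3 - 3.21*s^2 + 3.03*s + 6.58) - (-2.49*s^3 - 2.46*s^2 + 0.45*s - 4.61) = 2.83*s^3 - 0.75*s^2 + 2.58*s + 11.19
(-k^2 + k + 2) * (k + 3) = -k^3 - 2*k^2 + 5*k + 6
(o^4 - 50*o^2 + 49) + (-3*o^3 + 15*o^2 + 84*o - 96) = o^4 - 3*o^3 - 35*o^2 + 84*o - 47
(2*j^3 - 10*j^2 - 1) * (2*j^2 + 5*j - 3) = 4*j^5 - 10*j^4 - 56*j^3 + 28*j^2 - 5*j + 3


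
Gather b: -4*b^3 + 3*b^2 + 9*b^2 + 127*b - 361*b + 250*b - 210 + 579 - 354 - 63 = -4*b^3 + 12*b^2 + 16*b - 48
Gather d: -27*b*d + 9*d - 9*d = -27*b*d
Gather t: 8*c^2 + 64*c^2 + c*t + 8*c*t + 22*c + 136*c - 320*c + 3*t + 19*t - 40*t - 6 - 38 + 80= 72*c^2 - 162*c + t*(9*c - 18) + 36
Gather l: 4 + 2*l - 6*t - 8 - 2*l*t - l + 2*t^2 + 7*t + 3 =l*(1 - 2*t) + 2*t^2 + t - 1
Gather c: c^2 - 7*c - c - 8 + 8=c^2 - 8*c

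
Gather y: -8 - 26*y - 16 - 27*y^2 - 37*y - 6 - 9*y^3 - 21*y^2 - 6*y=-9*y^3 - 48*y^2 - 69*y - 30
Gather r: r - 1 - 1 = r - 2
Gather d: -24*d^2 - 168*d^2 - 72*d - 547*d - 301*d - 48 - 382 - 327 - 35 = -192*d^2 - 920*d - 792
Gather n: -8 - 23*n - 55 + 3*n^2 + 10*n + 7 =3*n^2 - 13*n - 56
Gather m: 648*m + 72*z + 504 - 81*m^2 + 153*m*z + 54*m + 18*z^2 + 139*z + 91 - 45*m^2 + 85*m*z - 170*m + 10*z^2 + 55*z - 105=-126*m^2 + m*(238*z + 532) + 28*z^2 + 266*z + 490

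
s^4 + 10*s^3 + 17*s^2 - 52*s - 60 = (s - 2)*(s + 1)*(s + 5)*(s + 6)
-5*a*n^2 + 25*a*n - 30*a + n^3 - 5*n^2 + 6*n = (-5*a + n)*(n - 3)*(n - 2)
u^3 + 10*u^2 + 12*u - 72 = (u - 2)*(u + 6)^2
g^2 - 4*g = g*(g - 4)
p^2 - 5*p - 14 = (p - 7)*(p + 2)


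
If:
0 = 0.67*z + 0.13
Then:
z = -0.19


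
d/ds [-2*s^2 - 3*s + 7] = -4*s - 3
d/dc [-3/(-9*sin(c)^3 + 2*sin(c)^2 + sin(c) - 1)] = 3*(-27*sin(c)^2 + 4*sin(c) + 1)*cos(c)/(9*sin(c)^3 - 2*sin(c)^2 - sin(c) + 1)^2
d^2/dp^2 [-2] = 0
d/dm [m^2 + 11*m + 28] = 2*m + 11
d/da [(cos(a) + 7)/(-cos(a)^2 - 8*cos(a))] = -(sin(a) + 56*sin(a)/cos(a)^2 + 14*tan(a))/(cos(a) + 8)^2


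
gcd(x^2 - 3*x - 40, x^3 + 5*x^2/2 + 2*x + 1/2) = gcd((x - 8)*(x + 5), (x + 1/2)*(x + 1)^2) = 1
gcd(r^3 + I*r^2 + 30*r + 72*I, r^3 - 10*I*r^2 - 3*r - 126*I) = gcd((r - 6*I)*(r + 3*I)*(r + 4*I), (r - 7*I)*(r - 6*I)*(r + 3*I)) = r^2 - 3*I*r + 18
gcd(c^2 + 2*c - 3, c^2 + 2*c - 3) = c^2 + 2*c - 3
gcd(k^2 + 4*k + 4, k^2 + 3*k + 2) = k + 2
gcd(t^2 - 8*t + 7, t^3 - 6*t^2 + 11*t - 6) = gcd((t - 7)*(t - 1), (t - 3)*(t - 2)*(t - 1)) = t - 1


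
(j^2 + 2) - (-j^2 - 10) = 2*j^2 + 12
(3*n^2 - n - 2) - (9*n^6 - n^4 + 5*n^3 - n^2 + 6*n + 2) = -9*n^6 + n^4 - 5*n^3 + 4*n^2 - 7*n - 4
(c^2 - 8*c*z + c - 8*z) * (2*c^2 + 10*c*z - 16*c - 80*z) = 2*c^4 - 6*c^3*z - 14*c^3 - 80*c^2*z^2 + 42*c^2*z - 16*c^2 + 560*c*z^2 + 48*c*z + 640*z^2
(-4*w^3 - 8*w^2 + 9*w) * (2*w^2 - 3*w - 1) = -8*w^5 - 4*w^4 + 46*w^3 - 19*w^2 - 9*w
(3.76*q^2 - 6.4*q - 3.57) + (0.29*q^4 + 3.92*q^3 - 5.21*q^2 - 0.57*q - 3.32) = 0.29*q^4 + 3.92*q^3 - 1.45*q^2 - 6.97*q - 6.89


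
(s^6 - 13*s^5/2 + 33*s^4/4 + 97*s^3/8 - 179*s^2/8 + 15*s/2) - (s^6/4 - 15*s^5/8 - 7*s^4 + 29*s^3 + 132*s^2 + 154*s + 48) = 3*s^6/4 - 37*s^5/8 + 61*s^4/4 - 135*s^3/8 - 1235*s^2/8 - 293*s/2 - 48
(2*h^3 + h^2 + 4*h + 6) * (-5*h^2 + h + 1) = -10*h^5 - 3*h^4 - 17*h^3 - 25*h^2 + 10*h + 6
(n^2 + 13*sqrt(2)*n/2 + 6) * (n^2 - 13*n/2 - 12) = n^4 - 13*n^3/2 + 13*sqrt(2)*n^3/2 - 169*sqrt(2)*n^2/4 - 6*n^2 - 78*sqrt(2)*n - 39*n - 72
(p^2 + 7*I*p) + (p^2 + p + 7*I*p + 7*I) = 2*p^2 + p + 14*I*p + 7*I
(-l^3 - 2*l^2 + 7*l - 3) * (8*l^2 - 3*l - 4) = -8*l^5 - 13*l^4 + 66*l^3 - 37*l^2 - 19*l + 12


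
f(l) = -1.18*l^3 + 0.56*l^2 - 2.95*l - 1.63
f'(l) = -3.54*l^2 + 1.12*l - 2.95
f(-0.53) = 0.27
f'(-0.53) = -4.54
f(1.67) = -10.49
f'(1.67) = -10.95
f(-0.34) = -0.52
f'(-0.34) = -3.74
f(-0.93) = 2.55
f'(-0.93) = -7.05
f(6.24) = -284.94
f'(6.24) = -133.80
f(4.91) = -142.29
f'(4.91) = -82.79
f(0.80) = -4.24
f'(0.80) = -4.32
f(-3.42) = 62.21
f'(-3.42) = -48.19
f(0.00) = -1.63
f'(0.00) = -2.95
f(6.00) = -254.05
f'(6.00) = -123.67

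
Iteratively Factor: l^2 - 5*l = (l)*(l - 5)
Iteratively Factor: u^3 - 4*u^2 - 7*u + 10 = (u - 5)*(u^2 + u - 2) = (u - 5)*(u + 2)*(u - 1)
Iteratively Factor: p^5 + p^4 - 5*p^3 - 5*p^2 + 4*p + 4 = (p - 1)*(p^4 + 2*p^3 - 3*p^2 - 8*p - 4) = (p - 2)*(p - 1)*(p^3 + 4*p^2 + 5*p + 2) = (p - 2)*(p - 1)*(p + 2)*(p^2 + 2*p + 1) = (p - 2)*(p - 1)*(p + 1)*(p + 2)*(p + 1)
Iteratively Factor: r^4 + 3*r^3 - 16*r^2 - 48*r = (r)*(r^3 + 3*r^2 - 16*r - 48) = r*(r + 3)*(r^2 - 16) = r*(r + 3)*(r + 4)*(r - 4)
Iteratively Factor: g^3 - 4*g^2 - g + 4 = (g + 1)*(g^2 - 5*g + 4) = (g - 4)*(g + 1)*(g - 1)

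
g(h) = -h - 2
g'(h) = -1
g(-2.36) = 0.36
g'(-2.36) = -1.00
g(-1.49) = -0.51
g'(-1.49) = -1.00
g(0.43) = -2.43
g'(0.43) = -1.00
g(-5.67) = 3.67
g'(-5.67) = -1.00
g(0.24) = -2.24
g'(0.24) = -1.00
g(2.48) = -4.48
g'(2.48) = -1.00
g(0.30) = -2.30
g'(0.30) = -1.00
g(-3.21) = 1.21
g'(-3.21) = -1.00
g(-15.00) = 13.00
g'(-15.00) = -1.00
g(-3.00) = 1.00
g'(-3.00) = -1.00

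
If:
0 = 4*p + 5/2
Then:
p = -5/8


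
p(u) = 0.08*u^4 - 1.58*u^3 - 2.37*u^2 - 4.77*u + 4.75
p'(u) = 0.32*u^3 - 4.74*u^2 - 4.74*u - 4.77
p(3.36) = -87.77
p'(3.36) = -62.07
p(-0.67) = 7.37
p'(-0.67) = -3.82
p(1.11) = -5.50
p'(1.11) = -15.43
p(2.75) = -54.57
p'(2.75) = -47.00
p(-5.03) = 221.07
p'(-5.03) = -141.58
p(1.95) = -24.12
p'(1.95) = -29.66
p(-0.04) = 4.94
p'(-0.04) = -4.59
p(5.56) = -290.15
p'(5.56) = -122.65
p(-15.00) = 8925.55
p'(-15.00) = -2080.17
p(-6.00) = 393.01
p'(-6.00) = -216.09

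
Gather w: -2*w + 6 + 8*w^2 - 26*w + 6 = 8*w^2 - 28*w + 12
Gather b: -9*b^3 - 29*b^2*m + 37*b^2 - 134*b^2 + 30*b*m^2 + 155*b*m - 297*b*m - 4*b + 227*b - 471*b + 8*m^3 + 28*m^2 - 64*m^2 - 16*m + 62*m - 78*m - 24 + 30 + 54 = -9*b^3 + b^2*(-29*m - 97) + b*(30*m^2 - 142*m - 248) + 8*m^3 - 36*m^2 - 32*m + 60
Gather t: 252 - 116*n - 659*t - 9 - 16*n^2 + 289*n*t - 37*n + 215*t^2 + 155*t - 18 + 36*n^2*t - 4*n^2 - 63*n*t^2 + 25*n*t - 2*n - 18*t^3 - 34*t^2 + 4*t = -20*n^2 - 155*n - 18*t^3 + t^2*(181 - 63*n) + t*(36*n^2 + 314*n - 500) + 225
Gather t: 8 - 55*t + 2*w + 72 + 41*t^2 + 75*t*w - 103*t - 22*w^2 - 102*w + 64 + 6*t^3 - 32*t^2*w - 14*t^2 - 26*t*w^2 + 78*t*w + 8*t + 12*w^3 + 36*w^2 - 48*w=6*t^3 + t^2*(27 - 32*w) + t*(-26*w^2 + 153*w - 150) + 12*w^3 + 14*w^2 - 148*w + 144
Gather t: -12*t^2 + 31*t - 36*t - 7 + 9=-12*t^2 - 5*t + 2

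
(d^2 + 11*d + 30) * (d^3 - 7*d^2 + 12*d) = d^5 + 4*d^4 - 35*d^3 - 78*d^2 + 360*d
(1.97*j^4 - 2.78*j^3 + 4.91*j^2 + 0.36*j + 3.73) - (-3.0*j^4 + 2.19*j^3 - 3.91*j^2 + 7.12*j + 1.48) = 4.97*j^4 - 4.97*j^3 + 8.82*j^2 - 6.76*j + 2.25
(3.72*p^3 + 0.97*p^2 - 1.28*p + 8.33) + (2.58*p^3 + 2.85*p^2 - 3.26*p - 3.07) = 6.3*p^3 + 3.82*p^2 - 4.54*p + 5.26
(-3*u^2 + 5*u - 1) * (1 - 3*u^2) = 9*u^4 - 15*u^3 + 5*u - 1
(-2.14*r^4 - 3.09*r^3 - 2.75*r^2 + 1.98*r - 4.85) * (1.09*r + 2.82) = -2.3326*r^5 - 9.4029*r^4 - 11.7113*r^3 - 5.5968*r^2 + 0.297099999999999*r - 13.677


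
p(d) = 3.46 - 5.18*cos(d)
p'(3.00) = 0.73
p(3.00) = 8.59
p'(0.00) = 0.00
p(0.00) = -1.72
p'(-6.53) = -1.27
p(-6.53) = -1.56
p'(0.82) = 3.79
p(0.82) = -0.07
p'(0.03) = 0.16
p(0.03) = -1.72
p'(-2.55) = -2.89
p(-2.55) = 7.76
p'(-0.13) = -0.67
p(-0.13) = -1.68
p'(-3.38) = 1.22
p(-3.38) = 8.49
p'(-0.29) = -1.48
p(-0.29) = -1.50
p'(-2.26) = -4.00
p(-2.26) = 6.75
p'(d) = 5.18*sin(d)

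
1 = 1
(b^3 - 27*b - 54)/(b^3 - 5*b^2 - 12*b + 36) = (b + 3)/(b - 2)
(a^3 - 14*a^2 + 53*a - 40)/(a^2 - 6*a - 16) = (a^2 - 6*a + 5)/(a + 2)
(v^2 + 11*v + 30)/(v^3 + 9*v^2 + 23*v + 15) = (v + 6)/(v^2 + 4*v + 3)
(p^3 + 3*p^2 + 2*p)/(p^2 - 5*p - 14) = p*(p + 1)/(p - 7)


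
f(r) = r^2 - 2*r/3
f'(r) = 2*r - 2/3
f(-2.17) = 6.16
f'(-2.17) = -5.01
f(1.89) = 2.31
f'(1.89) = 3.11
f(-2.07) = 5.66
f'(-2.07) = -4.81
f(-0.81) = 1.20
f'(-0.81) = -2.29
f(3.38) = 9.17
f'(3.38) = 6.09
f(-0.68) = 0.92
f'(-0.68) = -2.03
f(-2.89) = 10.28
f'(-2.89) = -6.45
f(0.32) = -0.11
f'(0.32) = -0.03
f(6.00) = 32.00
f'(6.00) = 11.33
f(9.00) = 75.00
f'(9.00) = 17.33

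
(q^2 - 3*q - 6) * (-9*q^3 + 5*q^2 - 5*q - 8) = -9*q^5 + 32*q^4 + 34*q^3 - 23*q^2 + 54*q + 48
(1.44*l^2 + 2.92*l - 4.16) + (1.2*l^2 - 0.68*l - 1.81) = 2.64*l^2 + 2.24*l - 5.97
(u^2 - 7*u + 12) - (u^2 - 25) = 37 - 7*u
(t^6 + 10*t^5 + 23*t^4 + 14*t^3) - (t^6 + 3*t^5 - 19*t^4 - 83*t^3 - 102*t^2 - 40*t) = 7*t^5 + 42*t^4 + 97*t^3 + 102*t^2 + 40*t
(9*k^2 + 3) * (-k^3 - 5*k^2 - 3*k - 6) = -9*k^5 - 45*k^4 - 30*k^3 - 69*k^2 - 9*k - 18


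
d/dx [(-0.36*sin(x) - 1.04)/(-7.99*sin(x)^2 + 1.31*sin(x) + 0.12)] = (-2.8764*sin(x)^2 - 16.6192*sin(x) + 1.3192)*cos(x)/(63.8401*sin(x)^4 - 20.9338*sin(x)^3 - 0.2015*sin(x)^2 + 0.3144*sin(x) + 0.0144)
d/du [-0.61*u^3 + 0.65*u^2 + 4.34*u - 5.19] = -1.83*u^2 + 1.3*u + 4.34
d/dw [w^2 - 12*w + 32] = 2*w - 12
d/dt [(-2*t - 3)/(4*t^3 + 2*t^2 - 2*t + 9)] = 4*(4*t^3 + 10*t^2 + 3*t - 6)/(16*t^6 + 16*t^5 - 12*t^4 + 64*t^3 + 40*t^2 - 36*t + 81)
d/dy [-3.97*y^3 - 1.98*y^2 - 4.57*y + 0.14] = -11.91*y^2 - 3.96*y - 4.57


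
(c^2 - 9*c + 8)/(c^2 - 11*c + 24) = (c - 1)/(c - 3)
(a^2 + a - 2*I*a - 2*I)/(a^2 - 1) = (a - 2*I)/(a - 1)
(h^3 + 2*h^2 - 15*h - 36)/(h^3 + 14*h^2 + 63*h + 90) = (h^2 - h - 12)/(h^2 + 11*h + 30)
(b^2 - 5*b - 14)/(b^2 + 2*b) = (b - 7)/b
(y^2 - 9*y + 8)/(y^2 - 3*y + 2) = (y - 8)/(y - 2)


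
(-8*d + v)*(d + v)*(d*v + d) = -8*d^3*v - 8*d^3 - 7*d^2*v^2 - 7*d^2*v + d*v^3 + d*v^2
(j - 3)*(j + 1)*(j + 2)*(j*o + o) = j^4*o + j^3*o - 7*j^2*o - 13*j*o - 6*o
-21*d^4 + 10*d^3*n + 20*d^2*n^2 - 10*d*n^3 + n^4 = (-7*d + n)*(-3*d + n)*(-d + n)*(d + n)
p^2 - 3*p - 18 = (p - 6)*(p + 3)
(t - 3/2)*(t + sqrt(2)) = t^2 - 3*t/2 + sqrt(2)*t - 3*sqrt(2)/2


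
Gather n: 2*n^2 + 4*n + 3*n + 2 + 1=2*n^2 + 7*n + 3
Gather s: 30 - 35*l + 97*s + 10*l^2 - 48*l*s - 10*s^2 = 10*l^2 - 35*l - 10*s^2 + s*(97 - 48*l) + 30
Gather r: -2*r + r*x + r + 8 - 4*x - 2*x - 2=r*(x - 1) - 6*x + 6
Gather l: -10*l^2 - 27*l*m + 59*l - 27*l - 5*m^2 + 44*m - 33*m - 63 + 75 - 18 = -10*l^2 + l*(32 - 27*m) - 5*m^2 + 11*m - 6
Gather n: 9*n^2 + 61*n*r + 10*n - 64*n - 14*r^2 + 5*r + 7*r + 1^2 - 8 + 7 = 9*n^2 + n*(61*r - 54) - 14*r^2 + 12*r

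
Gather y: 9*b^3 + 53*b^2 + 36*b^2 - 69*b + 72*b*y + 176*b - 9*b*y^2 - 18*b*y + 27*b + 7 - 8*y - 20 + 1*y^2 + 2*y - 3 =9*b^3 + 89*b^2 + 134*b + y^2*(1 - 9*b) + y*(54*b - 6) - 16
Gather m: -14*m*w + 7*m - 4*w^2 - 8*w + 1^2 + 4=m*(7 - 14*w) - 4*w^2 - 8*w + 5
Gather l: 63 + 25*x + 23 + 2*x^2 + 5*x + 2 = 2*x^2 + 30*x + 88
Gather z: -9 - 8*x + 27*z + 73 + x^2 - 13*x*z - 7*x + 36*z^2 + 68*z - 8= x^2 - 15*x + 36*z^2 + z*(95 - 13*x) + 56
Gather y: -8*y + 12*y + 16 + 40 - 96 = 4*y - 40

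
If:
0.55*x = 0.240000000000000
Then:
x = 0.44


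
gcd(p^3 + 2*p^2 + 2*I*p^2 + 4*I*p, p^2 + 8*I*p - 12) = p + 2*I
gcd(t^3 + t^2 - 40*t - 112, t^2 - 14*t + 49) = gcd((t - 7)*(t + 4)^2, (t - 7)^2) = t - 7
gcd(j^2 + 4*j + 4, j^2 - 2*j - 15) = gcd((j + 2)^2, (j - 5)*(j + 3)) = 1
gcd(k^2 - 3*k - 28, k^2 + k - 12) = k + 4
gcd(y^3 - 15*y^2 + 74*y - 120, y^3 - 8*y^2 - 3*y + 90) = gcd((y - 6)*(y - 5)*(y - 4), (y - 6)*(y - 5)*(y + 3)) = y^2 - 11*y + 30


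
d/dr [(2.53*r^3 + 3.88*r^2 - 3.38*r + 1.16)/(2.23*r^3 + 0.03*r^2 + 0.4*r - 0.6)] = (-8.5765*r^4 + 17.0988*r^3 - 10.661*r^2 - 4.7256*r + 1.564)/(4.9729*r^6 + 0.1338*r^5 + 1.7849*r^4 - 2.652*r^3 + 0.124*r^2 - 0.48*r + 0.36)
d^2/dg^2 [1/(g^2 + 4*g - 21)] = 2*(-g^2 - 4*g + 4*(g + 2)^2 + 21)/(g^2 + 4*g - 21)^3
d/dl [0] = 0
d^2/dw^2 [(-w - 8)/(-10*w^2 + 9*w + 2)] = 2*((-30*w - 71)*(-10*w^2 + 9*w + 2) - (w + 8)*(20*w - 9)^2)/(-10*w^2 + 9*w + 2)^3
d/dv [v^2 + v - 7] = 2*v + 1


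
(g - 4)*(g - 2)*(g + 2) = g^3 - 4*g^2 - 4*g + 16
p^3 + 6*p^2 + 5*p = p*(p + 1)*(p + 5)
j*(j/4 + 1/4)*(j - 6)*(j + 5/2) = j^4/4 - 5*j^3/8 - 37*j^2/8 - 15*j/4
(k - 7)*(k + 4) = k^2 - 3*k - 28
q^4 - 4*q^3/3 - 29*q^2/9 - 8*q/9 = q*(q - 8/3)*(q + 1/3)*(q + 1)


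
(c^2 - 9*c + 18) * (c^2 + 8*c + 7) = c^4 - c^3 - 47*c^2 + 81*c + 126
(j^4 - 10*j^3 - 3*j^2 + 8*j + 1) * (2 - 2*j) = -2*j^5 + 22*j^4 - 14*j^3 - 22*j^2 + 14*j + 2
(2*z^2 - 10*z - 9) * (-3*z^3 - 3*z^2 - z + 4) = -6*z^5 + 24*z^4 + 55*z^3 + 45*z^2 - 31*z - 36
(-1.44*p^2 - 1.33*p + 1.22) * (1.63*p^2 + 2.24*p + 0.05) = -2.3472*p^4 - 5.3935*p^3 - 1.0626*p^2 + 2.6663*p + 0.061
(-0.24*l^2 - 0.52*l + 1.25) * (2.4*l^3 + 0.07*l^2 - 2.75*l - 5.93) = -0.576*l^5 - 1.2648*l^4 + 3.6236*l^3 + 2.9407*l^2 - 0.3539*l - 7.4125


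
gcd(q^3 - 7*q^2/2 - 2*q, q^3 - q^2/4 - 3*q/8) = q^2 + q/2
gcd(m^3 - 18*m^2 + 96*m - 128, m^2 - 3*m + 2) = m - 2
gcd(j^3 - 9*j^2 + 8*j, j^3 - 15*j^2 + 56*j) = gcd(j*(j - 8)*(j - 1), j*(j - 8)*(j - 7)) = j^2 - 8*j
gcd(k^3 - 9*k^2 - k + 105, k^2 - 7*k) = k - 7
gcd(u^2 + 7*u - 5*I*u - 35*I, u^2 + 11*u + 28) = u + 7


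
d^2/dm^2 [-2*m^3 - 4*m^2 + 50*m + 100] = -12*m - 8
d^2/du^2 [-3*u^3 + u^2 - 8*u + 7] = 2 - 18*u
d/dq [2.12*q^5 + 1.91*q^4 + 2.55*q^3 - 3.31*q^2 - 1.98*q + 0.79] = 10.6*q^4 + 7.64*q^3 + 7.65*q^2 - 6.62*q - 1.98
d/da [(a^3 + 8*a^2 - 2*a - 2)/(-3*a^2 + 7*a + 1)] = (-3*a^4 + 14*a^3 + 53*a^2 + 4*a + 12)/(9*a^4 - 42*a^3 + 43*a^2 + 14*a + 1)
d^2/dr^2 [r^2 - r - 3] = 2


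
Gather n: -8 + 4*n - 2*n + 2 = 2*n - 6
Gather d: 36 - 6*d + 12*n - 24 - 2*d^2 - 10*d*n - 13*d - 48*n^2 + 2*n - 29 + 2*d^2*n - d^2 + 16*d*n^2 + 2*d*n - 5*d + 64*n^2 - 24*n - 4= d^2*(2*n - 3) + d*(16*n^2 - 8*n - 24) + 16*n^2 - 10*n - 21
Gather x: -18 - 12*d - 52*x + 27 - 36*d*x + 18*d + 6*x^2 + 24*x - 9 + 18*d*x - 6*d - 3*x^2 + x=3*x^2 + x*(-18*d - 27)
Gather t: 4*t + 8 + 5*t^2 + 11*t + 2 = 5*t^2 + 15*t + 10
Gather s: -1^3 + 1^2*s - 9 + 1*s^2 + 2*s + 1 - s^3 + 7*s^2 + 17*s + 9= -s^3 + 8*s^2 + 20*s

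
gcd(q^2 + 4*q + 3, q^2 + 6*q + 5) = q + 1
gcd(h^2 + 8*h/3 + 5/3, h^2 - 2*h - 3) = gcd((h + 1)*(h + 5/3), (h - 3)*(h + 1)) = h + 1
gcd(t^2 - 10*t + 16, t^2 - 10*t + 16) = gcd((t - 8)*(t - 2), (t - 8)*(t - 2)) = t^2 - 10*t + 16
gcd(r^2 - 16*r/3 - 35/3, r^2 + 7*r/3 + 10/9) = r + 5/3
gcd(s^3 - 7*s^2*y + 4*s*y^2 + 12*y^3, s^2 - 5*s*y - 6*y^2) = -s^2 + 5*s*y + 6*y^2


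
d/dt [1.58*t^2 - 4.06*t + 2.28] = 3.16*t - 4.06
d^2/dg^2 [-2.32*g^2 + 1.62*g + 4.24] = -4.64000000000000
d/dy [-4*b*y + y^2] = -4*b + 2*y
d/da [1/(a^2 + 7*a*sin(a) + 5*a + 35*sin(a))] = -(7*a*cos(a) + 2*a + 7*sin(a) + 35*cos(a) + 5)/((a + 5)^2*(a + 7*sin(a))^2)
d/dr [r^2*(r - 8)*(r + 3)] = r*(4*r^2 - 15*r - 48)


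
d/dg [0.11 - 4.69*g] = -4.69000000000000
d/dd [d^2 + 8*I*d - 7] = 2*d + 8*I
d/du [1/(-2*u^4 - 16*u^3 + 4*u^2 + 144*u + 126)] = 2*(u^3 + 6*u^2 - u - 18)/(-u^4 - 8*u^3 + 2*u^2 + 72*u + 63)^2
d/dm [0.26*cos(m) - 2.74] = -0.26*sin(m)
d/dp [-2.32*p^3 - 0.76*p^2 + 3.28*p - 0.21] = -6.96*p^2 - 1.52*p + 3.28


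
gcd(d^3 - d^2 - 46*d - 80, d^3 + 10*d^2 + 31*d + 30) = d^2 + 7*d + 10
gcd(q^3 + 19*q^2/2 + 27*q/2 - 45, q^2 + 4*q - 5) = q + 5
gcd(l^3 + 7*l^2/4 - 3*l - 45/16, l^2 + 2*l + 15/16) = l + 3/4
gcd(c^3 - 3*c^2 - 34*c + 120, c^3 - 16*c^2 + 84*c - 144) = c - 4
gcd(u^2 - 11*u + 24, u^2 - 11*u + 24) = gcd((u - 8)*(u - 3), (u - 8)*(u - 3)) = u^2 - 11*u + 24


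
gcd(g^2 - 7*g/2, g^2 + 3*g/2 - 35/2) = g - 7/2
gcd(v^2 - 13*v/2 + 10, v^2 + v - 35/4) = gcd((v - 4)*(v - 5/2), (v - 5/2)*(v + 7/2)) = v - 5/2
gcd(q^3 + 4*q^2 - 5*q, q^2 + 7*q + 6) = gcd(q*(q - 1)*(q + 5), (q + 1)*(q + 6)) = 1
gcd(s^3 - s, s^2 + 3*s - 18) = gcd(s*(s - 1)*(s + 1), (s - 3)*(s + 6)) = 1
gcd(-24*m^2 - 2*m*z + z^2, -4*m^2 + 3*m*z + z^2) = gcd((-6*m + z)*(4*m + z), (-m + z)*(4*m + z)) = 4*m + z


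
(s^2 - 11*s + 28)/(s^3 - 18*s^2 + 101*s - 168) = (s - 4)/(s^2 - 11*s + 24)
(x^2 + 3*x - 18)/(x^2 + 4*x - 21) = (x + 6)/(x + 7)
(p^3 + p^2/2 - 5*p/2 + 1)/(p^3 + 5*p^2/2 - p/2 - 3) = (2*p - 1)/(2*p + 3)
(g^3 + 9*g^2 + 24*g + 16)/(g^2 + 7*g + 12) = (g^2 + 5*g + 4)/(g + 3)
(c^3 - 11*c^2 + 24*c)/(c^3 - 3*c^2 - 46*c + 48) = c*(c - 3)/(c^2 + 5*c - 6)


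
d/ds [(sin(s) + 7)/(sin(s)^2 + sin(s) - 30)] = (-14*sin(s) + cos(s)^2 - 38)*cos(s)/(sin(s)^2 + sin(s) - 30)^2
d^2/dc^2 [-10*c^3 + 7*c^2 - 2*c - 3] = 14 - 60*c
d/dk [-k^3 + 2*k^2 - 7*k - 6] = -3*k^2 + 4*k - 7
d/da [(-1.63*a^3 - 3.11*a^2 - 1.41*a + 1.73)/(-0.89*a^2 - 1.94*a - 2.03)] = (1.4507*a^4 + 6.3244*a^3 + 14.7052*a^2 + 15.706*a + 6.2185)/(0.7921*a^4 + 3.4532*a^3 + 7.377*a^2 + 7.8764*a + 4.1209)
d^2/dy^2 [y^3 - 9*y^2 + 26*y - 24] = 6*y - 18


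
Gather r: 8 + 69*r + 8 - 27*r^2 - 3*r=-27*r^2 + 66*r + 16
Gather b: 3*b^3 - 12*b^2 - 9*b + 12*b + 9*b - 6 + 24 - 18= 3*b^3 - 12*b^2 + 12*b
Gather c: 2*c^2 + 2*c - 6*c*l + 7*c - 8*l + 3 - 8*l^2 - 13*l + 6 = 2*c^2 + c*(9 - 6*l) - 8*l^2 - 21*l + 9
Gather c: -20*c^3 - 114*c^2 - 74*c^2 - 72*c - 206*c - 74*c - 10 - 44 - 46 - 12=-20*c^3 - 188*c^2 - 352*c - 112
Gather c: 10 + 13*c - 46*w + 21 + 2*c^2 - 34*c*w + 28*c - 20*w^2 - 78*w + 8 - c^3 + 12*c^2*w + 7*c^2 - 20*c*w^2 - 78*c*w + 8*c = -c^3 + c^2*(12*w + 9) + c*(-20*w^2 - 112*w + 49) - 20*w^2 - 124*w + 39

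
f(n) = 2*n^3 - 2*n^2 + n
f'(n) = 6*n^2 - 4*n + 1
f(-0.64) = -1.98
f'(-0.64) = 6.02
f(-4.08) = -173.21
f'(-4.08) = 117.20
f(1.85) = 7.67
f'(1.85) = 14.14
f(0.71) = 0.42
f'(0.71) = 1.18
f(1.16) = 1.59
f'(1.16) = 4.43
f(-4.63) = -246.01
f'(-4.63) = 148.14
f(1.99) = 9.83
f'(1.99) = 16.80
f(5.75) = 319.84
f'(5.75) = 176.38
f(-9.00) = -1629.00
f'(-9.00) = 523.00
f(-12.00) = -3756.00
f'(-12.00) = 913.00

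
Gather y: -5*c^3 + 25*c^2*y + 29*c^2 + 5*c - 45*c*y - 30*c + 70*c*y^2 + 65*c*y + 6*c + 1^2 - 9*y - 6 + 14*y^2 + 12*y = -5*c^3 + 29*c^2 - 19*c + y^2*(70*c + 14) + y*(25*c^2 + 20*c + 3) - 5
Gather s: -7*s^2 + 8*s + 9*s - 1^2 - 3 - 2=-7*s^2 + 17*s - 6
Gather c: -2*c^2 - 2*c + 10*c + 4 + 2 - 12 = -2*c^2 + 8*c - 6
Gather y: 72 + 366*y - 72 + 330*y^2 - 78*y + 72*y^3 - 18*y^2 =72*y^3 + 312*y^2 + 288*y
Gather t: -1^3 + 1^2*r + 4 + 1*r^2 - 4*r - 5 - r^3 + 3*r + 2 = -r^3 + r^2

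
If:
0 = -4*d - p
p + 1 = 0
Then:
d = 1/4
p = -1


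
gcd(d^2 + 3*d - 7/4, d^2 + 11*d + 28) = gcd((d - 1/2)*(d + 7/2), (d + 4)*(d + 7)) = 1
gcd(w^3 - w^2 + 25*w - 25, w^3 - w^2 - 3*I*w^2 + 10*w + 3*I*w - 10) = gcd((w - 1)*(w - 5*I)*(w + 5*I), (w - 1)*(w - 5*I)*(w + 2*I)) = w^2 + w*(-1 - 5*I) + 5*I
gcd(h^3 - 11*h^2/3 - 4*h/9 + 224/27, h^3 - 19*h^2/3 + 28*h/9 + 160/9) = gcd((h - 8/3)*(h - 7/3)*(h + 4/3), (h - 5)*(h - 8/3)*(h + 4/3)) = h^2 - 4*h/3 - 32/9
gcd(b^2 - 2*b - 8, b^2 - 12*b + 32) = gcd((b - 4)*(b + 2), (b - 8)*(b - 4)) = b - 4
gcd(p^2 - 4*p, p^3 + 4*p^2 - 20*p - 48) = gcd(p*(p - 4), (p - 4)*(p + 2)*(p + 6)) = p - 4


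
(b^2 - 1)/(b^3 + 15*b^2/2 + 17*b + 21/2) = 2*(b - 1)/(2*b^2 + 13*b + 21)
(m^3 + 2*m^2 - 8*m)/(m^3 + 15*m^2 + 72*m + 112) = m*(m - 2)/(m^2 + 11*m + 28)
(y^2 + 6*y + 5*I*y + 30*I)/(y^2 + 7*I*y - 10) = (y + 6)/(y + 2*I)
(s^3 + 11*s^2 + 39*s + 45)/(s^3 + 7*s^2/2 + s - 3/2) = 2*(s^2 + 8*s + 15)/(2*s^2 + s - 1)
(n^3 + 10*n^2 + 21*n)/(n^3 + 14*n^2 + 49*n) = (n + 3)/(n + 7)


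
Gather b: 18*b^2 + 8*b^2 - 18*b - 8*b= 26*b^2 - 26*b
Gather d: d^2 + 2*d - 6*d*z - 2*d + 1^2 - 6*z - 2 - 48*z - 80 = d^2 - 6*d*z - 54*z - 81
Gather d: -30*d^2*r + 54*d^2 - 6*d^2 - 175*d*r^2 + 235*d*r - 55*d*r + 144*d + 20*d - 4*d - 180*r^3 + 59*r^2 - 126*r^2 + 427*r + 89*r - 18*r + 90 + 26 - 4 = d^2*(48 - 30*r) + d*(-175*r^2 + 180*r + 160) - 180*r^3 - 67*r^2 + 498*r + 112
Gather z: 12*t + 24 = 12*t + 24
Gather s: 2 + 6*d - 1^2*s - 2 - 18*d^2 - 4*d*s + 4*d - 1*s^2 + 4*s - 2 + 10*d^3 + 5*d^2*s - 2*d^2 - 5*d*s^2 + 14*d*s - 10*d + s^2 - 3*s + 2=10*d^3 - 20*d^2 - 5*d*s^2 + s*(5*d^2 + 10*d)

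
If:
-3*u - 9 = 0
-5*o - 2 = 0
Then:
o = -2/5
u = -3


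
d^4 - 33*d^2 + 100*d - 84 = (d - 3)*(d - 2)^2*(d + 7)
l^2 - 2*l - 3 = (l - 3)*(l + 1)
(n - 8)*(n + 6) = n^2 - 2*n - 48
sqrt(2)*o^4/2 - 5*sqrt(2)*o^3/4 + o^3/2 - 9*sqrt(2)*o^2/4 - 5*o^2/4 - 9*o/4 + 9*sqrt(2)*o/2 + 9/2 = (o - 3)*(o - 3/2)*(o + 2)*(sqrt(2)*o/2 + 1/2)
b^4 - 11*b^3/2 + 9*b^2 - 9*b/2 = b*(b - 3)*(b - 3/2)*(b - 1)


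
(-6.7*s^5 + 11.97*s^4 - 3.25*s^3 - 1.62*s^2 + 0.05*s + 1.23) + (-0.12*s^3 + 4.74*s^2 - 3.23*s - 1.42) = -6.7*s^5 + 11.97*s^4 - 3.37*s^3 + 3.12*s^2 - 3.18*s - 0.19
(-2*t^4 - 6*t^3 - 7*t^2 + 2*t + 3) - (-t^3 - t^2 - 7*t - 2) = -2*t^4 - 5*t^3 - 6*t^2 + 9*t + 5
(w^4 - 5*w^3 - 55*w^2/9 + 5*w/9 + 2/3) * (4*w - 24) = 4*w^5 - 44*w^4 + 860*w^3/9 + 1340*w^2/9 - 32*w/3 - 16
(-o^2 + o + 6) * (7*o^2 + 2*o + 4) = -7*o^4 + 5*o^3 + 40*o^2 + 16*o + 24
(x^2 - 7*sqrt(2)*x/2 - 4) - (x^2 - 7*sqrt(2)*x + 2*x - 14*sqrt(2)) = -2*x + 7*sqrt(2)*x/2 - 4 + 14*sqrt(2)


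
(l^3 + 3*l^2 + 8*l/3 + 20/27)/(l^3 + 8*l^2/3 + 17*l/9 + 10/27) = (3*l + 2)/(3*l + 1)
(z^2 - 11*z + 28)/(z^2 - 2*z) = (z^2 - 11*z + 28)/(z*(z - 2))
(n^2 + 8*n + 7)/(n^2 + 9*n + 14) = (n + 1)/(n + 2)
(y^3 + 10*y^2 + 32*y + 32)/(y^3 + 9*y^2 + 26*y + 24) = (y + 4)/(y + 3)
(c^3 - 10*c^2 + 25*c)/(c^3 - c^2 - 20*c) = (c - 5)/(c + 4)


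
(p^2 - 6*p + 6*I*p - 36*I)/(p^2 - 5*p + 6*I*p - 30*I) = (p - 6)/(p - 5)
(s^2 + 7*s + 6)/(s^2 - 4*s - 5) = (s + 6)/(s - 5)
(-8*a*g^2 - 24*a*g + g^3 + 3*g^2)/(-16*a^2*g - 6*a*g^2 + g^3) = (g + 3)/(2*a + g)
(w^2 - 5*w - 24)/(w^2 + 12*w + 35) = (w^2 - 5*w - 24)/(w^2 + 12*w + 35)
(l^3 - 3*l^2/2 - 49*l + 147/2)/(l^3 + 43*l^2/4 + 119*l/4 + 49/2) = 2*(2*l^2 - 17*l + 21)/(4*l^2 + 15*l + 14)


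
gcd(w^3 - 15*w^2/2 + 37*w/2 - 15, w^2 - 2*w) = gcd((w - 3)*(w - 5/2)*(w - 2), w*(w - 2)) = w - 2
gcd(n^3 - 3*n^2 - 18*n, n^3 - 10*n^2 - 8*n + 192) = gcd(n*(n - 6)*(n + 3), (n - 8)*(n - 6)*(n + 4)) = n - 6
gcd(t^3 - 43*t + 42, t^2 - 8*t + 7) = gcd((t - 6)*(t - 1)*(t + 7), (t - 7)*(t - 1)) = t - 1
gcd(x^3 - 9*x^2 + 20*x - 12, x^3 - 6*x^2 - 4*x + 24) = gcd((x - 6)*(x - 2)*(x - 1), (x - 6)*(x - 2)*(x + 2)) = x^2 - 8*x + 12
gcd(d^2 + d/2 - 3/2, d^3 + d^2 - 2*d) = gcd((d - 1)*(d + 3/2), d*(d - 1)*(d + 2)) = d - 1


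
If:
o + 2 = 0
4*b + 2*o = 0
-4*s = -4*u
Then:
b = 1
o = -2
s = u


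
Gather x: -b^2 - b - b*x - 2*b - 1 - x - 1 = -b^2 - 3*b + x*(-b - 1) - 2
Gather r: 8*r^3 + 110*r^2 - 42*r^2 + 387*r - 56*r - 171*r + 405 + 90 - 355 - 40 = 8*r^3 + 68*r^2 + 160*r + 100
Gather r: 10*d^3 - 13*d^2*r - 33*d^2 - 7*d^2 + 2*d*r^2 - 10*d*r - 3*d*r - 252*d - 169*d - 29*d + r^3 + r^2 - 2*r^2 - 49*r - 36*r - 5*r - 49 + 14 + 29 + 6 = 10*d^3 - 40*d^2 - 450*d + r^3 + r^2*(2*d - 1) + r*(-13*d^2 - 13*d - 90)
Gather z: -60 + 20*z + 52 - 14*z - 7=6*z - 15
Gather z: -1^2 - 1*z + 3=2 - z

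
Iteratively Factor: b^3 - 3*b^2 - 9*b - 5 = (b + 1)*(b^2 - 4*b - 5) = (b - 5)*(b + 1)*(b + 1)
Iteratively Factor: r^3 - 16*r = (r)*(r^2 - 16) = r*(r + 4)*(r - 4)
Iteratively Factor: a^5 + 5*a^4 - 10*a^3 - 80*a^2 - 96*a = (a + 2)*(a^4 + 3*a^3 - 16*a^2 - 48*a) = (a + 2)*(a + 3)*(a^3 - 16*a) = (a + 2)*(a + 3)*(a + 4)*(a^2 - 4*a) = a*(a + 2)*(a + 3)*(a + 4)*(a - 4)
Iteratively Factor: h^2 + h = (h + 1)*(h)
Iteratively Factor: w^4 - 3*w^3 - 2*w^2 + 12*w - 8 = (w + 2)*(w^3 - 5*w^2 + 8*w - 4) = (w - 2)*(w + 2)*(w^2 - 3*w + 2) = (w - 2)^2*(w + 2)*(w - 1)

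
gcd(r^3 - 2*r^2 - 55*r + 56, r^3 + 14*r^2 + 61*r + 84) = r + 7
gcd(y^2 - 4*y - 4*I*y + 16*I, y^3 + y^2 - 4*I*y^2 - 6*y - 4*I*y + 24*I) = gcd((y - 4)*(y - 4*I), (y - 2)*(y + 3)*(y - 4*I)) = y - 4*I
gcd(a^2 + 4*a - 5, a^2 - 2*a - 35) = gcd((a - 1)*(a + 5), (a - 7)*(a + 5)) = a + 5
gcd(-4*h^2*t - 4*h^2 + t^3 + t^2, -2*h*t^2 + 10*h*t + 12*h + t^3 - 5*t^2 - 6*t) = -2*h*t - 2*h + t^2 + t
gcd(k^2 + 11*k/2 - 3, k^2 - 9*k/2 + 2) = k - 1/2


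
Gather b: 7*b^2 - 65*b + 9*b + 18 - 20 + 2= 7*b^2 - 56*b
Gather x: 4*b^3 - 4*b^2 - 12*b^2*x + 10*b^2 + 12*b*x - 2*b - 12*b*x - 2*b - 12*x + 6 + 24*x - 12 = 4*b^3 + 6*b^2 - 4*b + x*(12 - 12*b^2) - 6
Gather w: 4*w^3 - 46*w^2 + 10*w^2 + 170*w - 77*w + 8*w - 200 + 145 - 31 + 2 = 4*w^3 - 36*w^2 + 101*w - 84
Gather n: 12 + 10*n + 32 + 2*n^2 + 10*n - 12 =2*n^2 + 20*n + 32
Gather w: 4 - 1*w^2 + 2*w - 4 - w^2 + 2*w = -2*w^2 + 4*w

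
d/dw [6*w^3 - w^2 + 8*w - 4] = 18*w^2 - 2*w + 8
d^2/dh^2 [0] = 0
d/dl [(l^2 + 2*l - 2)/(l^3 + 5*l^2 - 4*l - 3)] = (-l^4 - 4*l^3 - 8*l^2 + 14*l - 14)/(l^6 + 10*l^5 + 17*l^4 - 46*l^3 - 14*l^2 + 24*l + 9)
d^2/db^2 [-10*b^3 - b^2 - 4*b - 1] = -60*b - 2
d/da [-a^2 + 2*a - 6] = 2 - 2*a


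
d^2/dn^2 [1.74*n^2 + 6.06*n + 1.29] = 3.48000000000000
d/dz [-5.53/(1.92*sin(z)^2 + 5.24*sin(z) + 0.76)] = (21.2352*sin(z) + 28.9772)*cos(z)/(1.92*sin(z)^2 + 5.24*sin(z) + 0.76)^2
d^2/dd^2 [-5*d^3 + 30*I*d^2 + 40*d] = -30*d + 60*I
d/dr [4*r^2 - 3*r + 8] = 8*r - 3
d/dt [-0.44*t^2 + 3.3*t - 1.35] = 3.3 - 0.88*t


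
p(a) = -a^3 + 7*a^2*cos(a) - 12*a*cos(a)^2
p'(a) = -7*a^2*sin(a) - 3*a^2 + 24*a*sin(a)*cos(a) + 14*a*cos(a) - 12*cos(a)^2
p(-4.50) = 63.64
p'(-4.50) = -164.31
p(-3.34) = -0.77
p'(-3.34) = 0.94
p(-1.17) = 7.48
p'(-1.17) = 6.59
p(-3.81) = 3.72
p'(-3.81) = -27.58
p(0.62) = -2.98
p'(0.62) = 3.44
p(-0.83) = 8.36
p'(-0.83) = -1.90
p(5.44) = -52.09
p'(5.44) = 46.42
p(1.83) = -13.58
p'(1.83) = -50.94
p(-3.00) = -0.09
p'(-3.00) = 1.65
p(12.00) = -979.94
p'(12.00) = 111.68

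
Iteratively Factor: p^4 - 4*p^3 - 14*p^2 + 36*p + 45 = (p - 3)*(p^3 - p^2 - 17*p - 15) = (p - 3)*(p + 3)*(p^2 - 4*p - 5) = (p - 5)*(p - 3)*(p + 3)*(p + 1)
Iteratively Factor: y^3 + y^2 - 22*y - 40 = (y + 2)*(y^2 - y - 20) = (y - 5)*(y + 2)*(y + 4)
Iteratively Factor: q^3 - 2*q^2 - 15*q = (q - 5)*(q^2 + 3*q) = q*(q - 5)*(q + 3)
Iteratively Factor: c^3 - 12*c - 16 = (c + 2)*(c^2 - 2*c - 8) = (c - 4)*(c + 2)*(c + 2)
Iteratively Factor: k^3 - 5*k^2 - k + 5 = (k - 5)*(k^2 - 1) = (k - 5)*(k + 1)*(k - 1)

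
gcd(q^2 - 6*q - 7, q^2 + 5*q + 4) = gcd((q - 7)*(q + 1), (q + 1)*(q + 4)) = q + 1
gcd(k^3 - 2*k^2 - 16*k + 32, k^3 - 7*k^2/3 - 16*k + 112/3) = k^2 - 16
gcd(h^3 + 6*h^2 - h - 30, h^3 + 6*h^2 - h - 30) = h^3 + 6*h^2 - h - 30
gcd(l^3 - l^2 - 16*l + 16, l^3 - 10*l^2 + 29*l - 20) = l^2 - 5*l + 4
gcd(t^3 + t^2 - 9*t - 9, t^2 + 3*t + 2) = t + 1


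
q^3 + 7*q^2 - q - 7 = (q - 1)*(q + 1)*(q + 7)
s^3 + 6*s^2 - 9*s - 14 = (s - 2)*(s + 1)*(s + 7)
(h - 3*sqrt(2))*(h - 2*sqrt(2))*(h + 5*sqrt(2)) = h^3 - 38*h + 60*sqrt(2)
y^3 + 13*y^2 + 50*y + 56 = (y + 2)*(y + 4)*(y + 7)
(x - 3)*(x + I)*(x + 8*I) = x^3 - 3*x^2 + 9*I*x^2 - 8*x - 27*I*x + 24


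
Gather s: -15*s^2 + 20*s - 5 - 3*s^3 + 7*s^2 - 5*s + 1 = -3*s^3 - 8*s^2 + 15*s - 4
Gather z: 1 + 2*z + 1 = 2*z + 2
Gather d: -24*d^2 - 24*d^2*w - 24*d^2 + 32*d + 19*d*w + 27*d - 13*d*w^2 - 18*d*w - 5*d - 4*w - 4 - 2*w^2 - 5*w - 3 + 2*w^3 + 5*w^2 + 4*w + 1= d^2*(-24*w - 48) + d*(-13*w^2 + w + 54) + 2*w^3 + 3*w^2 - 5*w - 6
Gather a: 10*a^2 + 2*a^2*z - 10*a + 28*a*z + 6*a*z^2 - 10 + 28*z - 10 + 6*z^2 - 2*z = a^2*(2*z + 10) + a*(6*z^2 + 28*z - 10) + 6*z^2 + 26*z - 20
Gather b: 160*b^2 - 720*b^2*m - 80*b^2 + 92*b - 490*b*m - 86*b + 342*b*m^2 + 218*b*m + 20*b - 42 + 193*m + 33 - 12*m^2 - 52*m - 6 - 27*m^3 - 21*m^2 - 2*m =b^2*(80 - 720*m) + b*(342*m^2 - 272*m + 26) - 27*m^3 - 33*m^2 + 139*m - 15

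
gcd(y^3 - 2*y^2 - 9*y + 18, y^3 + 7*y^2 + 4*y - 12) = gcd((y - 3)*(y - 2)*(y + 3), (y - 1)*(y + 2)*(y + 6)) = 1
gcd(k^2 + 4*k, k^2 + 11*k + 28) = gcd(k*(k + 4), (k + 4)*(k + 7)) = k + 4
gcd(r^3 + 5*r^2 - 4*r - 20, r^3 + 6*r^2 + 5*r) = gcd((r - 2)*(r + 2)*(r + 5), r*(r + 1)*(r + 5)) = r + 5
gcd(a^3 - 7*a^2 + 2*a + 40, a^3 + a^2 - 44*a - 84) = a + 2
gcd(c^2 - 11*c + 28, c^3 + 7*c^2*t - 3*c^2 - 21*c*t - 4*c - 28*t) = c - 4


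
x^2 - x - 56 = (x - 8)*(x + 7)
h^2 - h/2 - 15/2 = (h - 3)*(h + 5/2)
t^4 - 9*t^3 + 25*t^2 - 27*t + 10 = (t - 5)*(t - 2)*(t - 1)^2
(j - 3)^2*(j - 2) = j^3 - 8*j^2 + 21*j - 18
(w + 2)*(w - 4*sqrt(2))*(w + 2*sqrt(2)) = w^3 - 2*sqrt(2)*w^2 + 2*w^2 - 16*w - 4*sqrt(2)*w - 32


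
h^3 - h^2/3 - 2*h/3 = h*(h - 1)*(h + 2/3)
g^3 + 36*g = g*(g - 6*I)*(g + 6*I)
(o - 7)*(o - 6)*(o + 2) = o^3 - 11*o^2 + 16*o + 84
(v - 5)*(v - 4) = v^2 - 9*v + 20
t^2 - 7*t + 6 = (t - 6)*(t - 1)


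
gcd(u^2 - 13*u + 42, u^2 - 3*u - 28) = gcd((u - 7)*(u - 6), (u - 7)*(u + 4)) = u - 7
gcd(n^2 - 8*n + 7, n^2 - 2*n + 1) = n - 1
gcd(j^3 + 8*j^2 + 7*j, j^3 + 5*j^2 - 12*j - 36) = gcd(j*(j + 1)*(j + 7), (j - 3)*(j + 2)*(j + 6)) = 1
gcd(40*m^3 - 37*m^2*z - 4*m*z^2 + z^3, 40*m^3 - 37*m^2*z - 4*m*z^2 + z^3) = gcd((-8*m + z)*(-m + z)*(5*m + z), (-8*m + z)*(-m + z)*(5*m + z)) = 40*m^3 - 37*m^2*z - 4*m*z^2 + z^3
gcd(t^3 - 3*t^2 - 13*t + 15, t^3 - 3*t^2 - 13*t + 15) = t^3 - 3*t^2 - 13*t + 15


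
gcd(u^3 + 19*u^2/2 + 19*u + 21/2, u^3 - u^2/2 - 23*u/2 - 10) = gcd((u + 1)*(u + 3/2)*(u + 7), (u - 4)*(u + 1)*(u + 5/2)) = u + 1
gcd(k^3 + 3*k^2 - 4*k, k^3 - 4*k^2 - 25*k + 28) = k^2 + 3*k - 4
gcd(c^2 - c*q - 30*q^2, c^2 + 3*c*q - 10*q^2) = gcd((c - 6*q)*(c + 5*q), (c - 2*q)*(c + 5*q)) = c + 5*q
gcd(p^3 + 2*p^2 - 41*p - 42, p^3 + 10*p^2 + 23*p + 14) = p^2 + 8*p + 7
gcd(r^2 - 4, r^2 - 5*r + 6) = r - 2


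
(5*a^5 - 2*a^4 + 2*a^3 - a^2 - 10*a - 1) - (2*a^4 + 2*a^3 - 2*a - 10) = 5*a^5 - 4*a^4 - a^2 - 8*a + 9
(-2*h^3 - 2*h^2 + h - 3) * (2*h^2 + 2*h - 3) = -4*h^5 - 8*h^4 + 4*h^3 + 2*h^2 - 9*h + 9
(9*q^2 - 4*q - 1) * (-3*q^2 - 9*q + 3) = -27*q^4 - 69*q^3 + 66*q^2 - 3*q - 3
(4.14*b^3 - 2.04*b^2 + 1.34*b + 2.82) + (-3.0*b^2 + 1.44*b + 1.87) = 4.14*b^3 - 5.04*b^2 + 2.78*b + 4.69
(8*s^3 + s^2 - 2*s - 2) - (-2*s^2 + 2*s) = 8*s^3 + 3*s^2 - 4*s - 2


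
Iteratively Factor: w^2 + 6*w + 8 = (w + 4)*(w + 2)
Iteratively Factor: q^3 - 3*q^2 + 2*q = (q - 2)*(q^2 - q) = (q - 2)*(q - 1)*(q)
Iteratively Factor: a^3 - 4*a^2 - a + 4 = (a + 1)*(a^2 - 5*a + 4) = (a - 1)*(a + 1)*(a - 4)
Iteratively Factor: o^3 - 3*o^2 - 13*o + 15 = (o - 1)*(o^2 - 2*o - 15) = (o - 1)*(o + 3)*(o - 5)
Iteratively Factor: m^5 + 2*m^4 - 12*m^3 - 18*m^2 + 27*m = (m)*(m^4 + 2*m^3 - 12*m^2 - 18*m + 27) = m*(m + 3)*(m^3 - m^2 - 9*m + 9) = m*(m - 1)*(m + 3)*(m^2 - 9) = m*(m - 3)*(m - 1)*(m + 3)*(m + 3)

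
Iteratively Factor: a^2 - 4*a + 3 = (a - 3)*(a - 1)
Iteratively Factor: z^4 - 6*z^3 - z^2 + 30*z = (z + 2)*(z^3 - 8*z^2 + 15*z) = (z - 5)*(z + 2)*(z^2 - 3*z) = (z - 5)*(z - 3)*(z + 2)*(z)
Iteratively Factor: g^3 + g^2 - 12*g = (g - 3)*(g^2 + 4*g) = g*(g - 3)*(g + 4)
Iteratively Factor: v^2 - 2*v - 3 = (v - 3)*(v + 1)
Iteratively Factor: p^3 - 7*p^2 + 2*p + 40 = (p - 5)*(p^2 - 2*p - 8) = (p - 5)*(p - 4)*(p + 2)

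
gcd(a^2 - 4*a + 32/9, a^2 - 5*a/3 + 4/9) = a - 4/3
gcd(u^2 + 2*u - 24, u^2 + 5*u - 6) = u + 6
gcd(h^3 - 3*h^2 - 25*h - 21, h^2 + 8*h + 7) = h + 1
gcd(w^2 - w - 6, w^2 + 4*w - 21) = w - 3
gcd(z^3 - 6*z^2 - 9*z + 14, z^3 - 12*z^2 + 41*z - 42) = z - 7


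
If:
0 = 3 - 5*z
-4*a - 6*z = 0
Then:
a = -9/10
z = 3/5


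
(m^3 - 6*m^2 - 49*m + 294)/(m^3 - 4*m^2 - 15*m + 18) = (m^2 - 49)/(m^2 + 2*m - 3)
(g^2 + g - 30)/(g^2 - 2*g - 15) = (g + 6)/(g + 3)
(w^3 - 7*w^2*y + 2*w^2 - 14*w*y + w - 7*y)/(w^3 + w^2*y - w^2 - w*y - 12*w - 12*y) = (-w^3 + 7*w^2*y - 2*w^2 + 14*w*y - w + 7*y)/(-w^3 - w^2*y + w^2 + w*y + 12*w + 12*y)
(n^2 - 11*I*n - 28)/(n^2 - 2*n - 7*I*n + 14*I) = (n - 4*I)/(n - 2)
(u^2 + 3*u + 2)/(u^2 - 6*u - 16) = (u + 1)/(u - 8)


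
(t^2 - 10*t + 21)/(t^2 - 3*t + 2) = (t^2 - 10*t + 21)/(t^2 - 3*t + 2)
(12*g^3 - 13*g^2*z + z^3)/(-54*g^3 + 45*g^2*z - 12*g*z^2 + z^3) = (-4*g^2 + 3*g*z + z^2)/(18*g^2 - 9*g*z + z^2)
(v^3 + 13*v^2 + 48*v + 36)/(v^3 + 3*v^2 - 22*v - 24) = (v + 6)/(v - 4)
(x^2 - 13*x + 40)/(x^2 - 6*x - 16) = (x - 5)/(x + 2)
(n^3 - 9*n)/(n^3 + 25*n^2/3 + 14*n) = 3*(n^2 - 9)/(3*n^2 + 25*n + 42)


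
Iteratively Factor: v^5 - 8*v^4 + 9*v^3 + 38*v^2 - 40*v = (v - 5)*(v^4 - 3*v^3 - 6*v^2 + 8*v) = (v - 5)*(v - 4)*(v^3 + v^2 - 2*v) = v*(v - 5)*(v - 4)*(v^2 + v - 2) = v*(v - 5)*(v - 4)*(v + 2)*(v - 1)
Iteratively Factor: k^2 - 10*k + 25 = (k - 5)*(k - 5)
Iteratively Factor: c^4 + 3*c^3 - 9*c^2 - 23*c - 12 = (c - 3)*(c^3 + 6*c^2 + 9*c + 4) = (c - 3)*(c + 1)*(c^2 + 5*c + 4) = (c - 3)*(c + 1)^2*(c + 4)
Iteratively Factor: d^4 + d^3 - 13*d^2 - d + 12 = (d + 1)*(d^3 - 13*d + 12) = (d - 1)*(d + 1)*(d^2 + d - 12) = (d - 1)*(d + 1)*(d + 4)*(d - 3)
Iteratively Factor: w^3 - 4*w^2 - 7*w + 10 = (w + 2)*(w^2 - 6*w + 5) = (w - 1)*(w + 2)*(w - 5)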